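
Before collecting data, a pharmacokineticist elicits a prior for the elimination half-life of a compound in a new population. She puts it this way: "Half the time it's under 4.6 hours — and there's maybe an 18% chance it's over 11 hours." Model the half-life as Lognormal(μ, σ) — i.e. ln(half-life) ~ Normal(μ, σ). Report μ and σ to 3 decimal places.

If T ~ Lognormal(μ,σ) then ln T ~ Normal(μ,σ), so the p-quantile of ln T is μ + z_p·σ.
ln(4.6) = 1.526 and ln(11) = 2.398; z_{0.5} = 0, z_{0.82} = 0.9154.
σ = (2.398 − 1.526)/(0.9154 − (0)) = 0.952.
μ = 1.526 − (0)·0.952 = 1.526.

μ ≈ 1.526, σ ≈ 0.952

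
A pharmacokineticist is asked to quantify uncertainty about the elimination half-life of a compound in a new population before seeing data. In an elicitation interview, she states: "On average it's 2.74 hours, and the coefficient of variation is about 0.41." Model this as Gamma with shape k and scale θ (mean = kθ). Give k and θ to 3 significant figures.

For Gamma(k, scale θ): mean = kθ, variance = kθ², so CV = 1/√k.
CV = 0.41, hence k = 1/CV² = 5.95.
Then θ = mean/k = 2.74/5.95 = 0.461.

k ≈ 5.95, θ ≈ 0.461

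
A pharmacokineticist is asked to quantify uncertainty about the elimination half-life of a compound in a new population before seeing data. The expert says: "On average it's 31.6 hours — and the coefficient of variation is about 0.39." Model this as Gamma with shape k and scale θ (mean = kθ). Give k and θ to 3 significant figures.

For Gamma(k, scale θ): mean = kθ, variance = kθ², so CV = 1/√k.
CV = 0.39, hence k = 1/CV² = 6.57.
Then θ = mean/k = 31.6/6.57 = 4.81.

k ≈ 6.57, θ ≈ 4.81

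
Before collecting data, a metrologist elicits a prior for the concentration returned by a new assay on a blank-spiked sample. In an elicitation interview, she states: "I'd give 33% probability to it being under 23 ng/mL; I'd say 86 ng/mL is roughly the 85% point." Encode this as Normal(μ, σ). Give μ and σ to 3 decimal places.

The p-quantile of Normal(μ,σ) is μ + z_p·σ, with z_{0.33} = -0.4399 and z_{0.85} = 1.036.
Eliminate σ: μ = (z₂·x₁ − z₁·x₂)/(z₂ − z₁) = (1.036·23 − (-0.4399)·86)/1.476 = 41.772.
Then σ = (x₂ − x₁)/(z₂ − z₁) = (86 − 23)/1.476 = 42.673.

μ = 41.772, σ = 42.673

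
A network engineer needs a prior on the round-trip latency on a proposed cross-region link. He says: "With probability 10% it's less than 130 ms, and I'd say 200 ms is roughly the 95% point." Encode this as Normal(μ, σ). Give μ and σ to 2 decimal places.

For Normal(μ,σ), the p-quantile is μ + z_p·σ. Here z_{0.1} = -1.282, z_{0.95} = 1.645.
So 130 = μ − 1.282σ and 200 = μ + 1.645σ.
Subtracting: σ = (200 − 130)/(1.645 − (-1.282)) = 23.92.
Then μ = 130 − (-1.282)·23.92 = 160.65.

μ = 160.65, σ = 23.92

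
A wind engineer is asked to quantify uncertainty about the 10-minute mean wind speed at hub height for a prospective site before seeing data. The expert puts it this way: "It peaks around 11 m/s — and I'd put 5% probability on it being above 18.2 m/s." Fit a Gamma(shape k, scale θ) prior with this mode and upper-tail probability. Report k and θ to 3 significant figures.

k ≈ 12, θ ≈ 0.998

Gamma(k,θ) with k>1 has mode (k−1)θ, so θ = 11/(k−1).
Need P(X < 18.2) = 0.95 with θ tied to k this way. Start at k = 2, θ = 11: P(X<18.2) ≈ 0.493.
Too low — raise k to concentrate. Iterating converges to k ≈ 12.
Then θ = 11/(12−1) ≈ 0.998.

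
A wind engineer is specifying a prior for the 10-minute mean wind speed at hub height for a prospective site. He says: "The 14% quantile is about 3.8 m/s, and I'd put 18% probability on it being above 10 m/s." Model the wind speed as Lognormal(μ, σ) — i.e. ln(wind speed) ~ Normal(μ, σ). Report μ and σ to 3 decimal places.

μ ≈ 1.859, σ ≈ 0.485

If T ~ Lognormal(μ,σ) then ln T ~ Normal(μ,σ), so the p-quantile of ln T is μ + z_p·σ.
ln(3.8) = 1.335 and ln(10) = 2.303; z_{0.14} = -1.08, z_{0.82} = 0.9154.
σ = (2.303 − 1.335)/(0.9154 − (-1.08)) = 0.485.
μ = 1.335 − (-1.08)·0.485 = 1.859.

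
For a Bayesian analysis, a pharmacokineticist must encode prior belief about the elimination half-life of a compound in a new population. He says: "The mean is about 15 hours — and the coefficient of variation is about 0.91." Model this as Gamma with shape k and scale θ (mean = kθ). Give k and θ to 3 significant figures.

k ≈ 1.21, θ ≈ 12.4

For Gamma(k, scale θ): mean = kθ, variance = kθ², so CV = 1/√k.
CV = 0.91, hence k = 1/CV² = 1.21.
Then θ = mean/k = 15/1.21 = 12.4.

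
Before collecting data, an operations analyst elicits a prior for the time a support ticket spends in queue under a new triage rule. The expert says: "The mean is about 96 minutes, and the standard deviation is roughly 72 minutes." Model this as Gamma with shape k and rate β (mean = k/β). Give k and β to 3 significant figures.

For Gamma(k, rate β): mean = k/β, variance = k/β², so CV = 1/√k.
CV = SD/mean = 72/96 = 0.75, hence k = 1/CV² = 1.78.
Then β = k/mean = 1.78/96 = 0.0185.

k ≈ 1.78, β ≈ 0.0185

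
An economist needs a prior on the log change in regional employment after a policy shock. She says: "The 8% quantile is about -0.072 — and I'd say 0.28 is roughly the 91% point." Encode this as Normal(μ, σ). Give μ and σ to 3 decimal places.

The p-quantile of Normal(μ,σ) is μ + z_p·σ, with z_{0.08} = -1.405 and z_{0.91} = 1.341.
Eliminate σ: μ = (z₂·x₁ − z₁·x₂)/(z₂ − z₁) = (1.341·-0.072 − (-1.405)·0.28)/2.746 = 0.108.
Then σ = (x₂ − x₁)/(z₂ − z₁) = (0.28 − -0.072)/2.746 = 0.128.

μ = 0.108, σ = 0.128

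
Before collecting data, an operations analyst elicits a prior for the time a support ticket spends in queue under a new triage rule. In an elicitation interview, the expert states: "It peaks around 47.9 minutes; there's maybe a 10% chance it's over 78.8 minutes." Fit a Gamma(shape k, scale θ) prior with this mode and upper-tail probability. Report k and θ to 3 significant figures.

k ≈ 8.61, θ ≈ 6.29

Gamma(k,θ) with k>1 has mode (k−1)θ, so θ = 47.9/(k−1).
Need P(X < 78.8) = 0.9 with θ tied to k this way. Start at k = 2, θ = 47.9: P(X<78.8) ≈ 0.490.
Too low — raise k to concentrate. Iterating converges to k ≈ 8.61.
Then θ = 47.9/(8.61−1) ≈ 6.29.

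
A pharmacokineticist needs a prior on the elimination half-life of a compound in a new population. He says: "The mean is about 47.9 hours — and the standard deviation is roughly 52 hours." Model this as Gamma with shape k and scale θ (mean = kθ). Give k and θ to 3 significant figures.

k ≈ 0.849, θ ≈ 56.5

For Gamma(k, scale θ): mean = kθ, variance = kθ², so CV = 1/√k.
CV = SD/mean = 52/47.9 = 1.086, hence k = 1/CV² = 0.849.
Then θ = mean/k = 47.9/0.849 = 56.5.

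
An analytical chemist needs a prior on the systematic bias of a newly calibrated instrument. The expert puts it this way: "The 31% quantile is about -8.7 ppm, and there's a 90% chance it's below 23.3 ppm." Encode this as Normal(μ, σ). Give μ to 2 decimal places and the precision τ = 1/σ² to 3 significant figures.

μ = 0.23, τ = 0.00309

For Normal(μ,σ), the p-quantile is μ + z_p·σ. Here z_{0.31} = -0.4959, z_{0.9} = 1.282.
So -8.7 = μ − 0.4959σ and 23.3 = μ + 1.282σ.
Subtracting: σ = (23.3 − -8.7)/(1.282 − (-0.4959)) = 18.00.
Then μ = -8.7 − (-0.4959)·18.00 = 0.23.
Precision τ = 1/σ² = 1/18² = 0.00309.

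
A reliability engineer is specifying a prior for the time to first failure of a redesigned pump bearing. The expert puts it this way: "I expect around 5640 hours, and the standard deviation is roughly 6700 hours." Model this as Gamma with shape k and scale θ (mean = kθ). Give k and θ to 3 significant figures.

k ≈ 0.709, θ ≈ 7960

For Gamma(k, scale θ): mean = kθ, variance = kθ², so CV = 1/√k.
CV = SD/mean = 6700/5640 = 1.188, hence k = 1/CV² = 0.709.
Then θ = mean/k = 5640/0.709 = 7960.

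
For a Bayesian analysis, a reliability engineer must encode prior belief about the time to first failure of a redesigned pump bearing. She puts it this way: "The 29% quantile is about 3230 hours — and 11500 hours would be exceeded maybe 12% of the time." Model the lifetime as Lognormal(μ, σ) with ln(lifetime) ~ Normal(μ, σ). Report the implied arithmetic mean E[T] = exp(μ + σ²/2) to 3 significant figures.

If T ~ Lognormal(μ,σ) then ln T ~ Normal(μ,σ), so the p-quantile of ln T is μ + z_p·σ.
ln(3230) = 8.08 and ln(11500) = 9.35; z_{0.29} = -0.5534, z_{0.88} = 1.175.
σ = (9.35 − 8.08)/(1.175 − (-0.5534)) = 0.735.
μ = 8.08 − (-0.5534)·0.735 = 8.487.
E[T] = exp(μ + σ²/2) = exp(8.487 + 0.2699) = 6350 hours.

E[T] ≈ 6350 hours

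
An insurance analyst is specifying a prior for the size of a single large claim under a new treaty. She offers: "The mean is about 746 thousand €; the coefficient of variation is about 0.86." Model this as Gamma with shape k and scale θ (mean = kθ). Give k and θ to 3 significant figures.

k ≈ 1.35, θ ≈ 552

For Gamma(k, scale θ): mean = kθ, variance = kθ², so CV = 1/√k.
CV = 0.86, hence k = 1/CV² = 1.35.
Then θ = mean/k = 746/1.35 = 552.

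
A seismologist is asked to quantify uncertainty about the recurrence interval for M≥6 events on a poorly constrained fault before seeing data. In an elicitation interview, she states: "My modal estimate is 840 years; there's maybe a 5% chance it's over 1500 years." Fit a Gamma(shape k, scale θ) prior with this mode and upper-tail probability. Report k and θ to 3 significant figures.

k ≈ 9.29, θ ≈ 101

Gamma(k,θ) with k>1 has mode (k−1)θ, so θ = 840/(k−1).
Need P(X < 1500) = 0.95 with θ tied to k this way. Start at k = 2, θ = 840: P(X<1500) ≈ 0.533.
Too low — raise k to concentrate. Iterating converges to k ≈ 9.29.
Then θ = 840/(9.29−1) ≈ 101.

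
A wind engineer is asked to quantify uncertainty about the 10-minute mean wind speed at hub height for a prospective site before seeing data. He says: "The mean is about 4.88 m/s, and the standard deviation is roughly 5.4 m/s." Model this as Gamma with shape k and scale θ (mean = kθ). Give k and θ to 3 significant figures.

For Gamma(k, scale θ): mean = kθ, variance = kθ², so CV = 1/√k.
CV = SD/mean = 5.4/4.88 = 1.107, hence k = 1/CV² = 0.817.
Then θ = mean/k = 4.88/0.817 = 5.98.

k ≈ 0.817, θ ≈ 5.98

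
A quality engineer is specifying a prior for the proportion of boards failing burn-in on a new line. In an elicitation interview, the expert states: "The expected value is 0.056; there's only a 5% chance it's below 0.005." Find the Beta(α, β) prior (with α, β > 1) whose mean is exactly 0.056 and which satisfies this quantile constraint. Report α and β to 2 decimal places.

With mean 0.056 fixed, write α = 0.056s, β = 0.944s where s = α+β.
Need P(θ < 0.005) = 0.05 under Beta(0.056s, 0.944s). Normal approximation: (q−m)/√(m(1−m)/s) ≈ z_{0.05} = -1.64, so s ≈ 0.056·0.944·(-1.64)²/(0.005−0.056)² = 55.0.
At s = 55.0: P(θ<0.005) ≈ 0.002. Adjusting to match 0.05 gives s ≈ 22.41.
So α = 0.056·22.41 ≈ 1.26, β = 0.944·22.41 ≈ 21.16.

α ≈ 1.26, β ≈ 21.16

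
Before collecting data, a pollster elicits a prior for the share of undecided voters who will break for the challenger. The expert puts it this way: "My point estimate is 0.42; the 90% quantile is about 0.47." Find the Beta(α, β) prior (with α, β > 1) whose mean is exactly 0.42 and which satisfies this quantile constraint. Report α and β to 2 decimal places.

α ≈ 67.65, β ≈ 93.42

With mean 0.42 fixed, write α = 0.42s, β = 0.58s where s = α+β.
Need P(θ < 0.47) = 0.9 under Beta(0.42s, 0.58s). Normal approximation: (q−m)/√(m(1−m)/s) ≈ z_{0.9} = 1.28, so s ≈ 0.42·0.58·(1.28)²/(0.47−0.42)² = 160.0.
At s = 160.0: P(θ<0.47) ≈ 0.899. Adjusting to match 0.9 gives s ≈ 161.06.
So α = 0.42·161.06 ≈ 67.65, β = 0.58·161.06 ≈ 93.42.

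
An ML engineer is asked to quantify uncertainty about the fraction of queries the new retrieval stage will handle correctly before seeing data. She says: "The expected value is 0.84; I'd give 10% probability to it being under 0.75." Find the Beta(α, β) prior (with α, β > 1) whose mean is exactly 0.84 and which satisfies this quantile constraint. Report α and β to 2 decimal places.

α ≈ 24.60, β ≈ 4.69

With mean 0.84 fixed, write α = 0.84s, β = 0.16s where s = α+β.
Need P(θ < 0.75) = 0.1 under Beta(0.84s, 0.16s). Normal approximation: (q−m)/√(m(1−m)/s) ≈ z_{0.1} = -1.28, so s ≈ 0.84·0.16·(-1.28)²/(0.75−0.84)² = 27.3.
At s = 27.3: P(θ<0.75) ≈ 0.107. Adjusting to match 0.1 gives s ≈ 29.29.
So α = 0.84·29.29 ≈ 24.60, β = 0.16·29.29 ≈ 4.69.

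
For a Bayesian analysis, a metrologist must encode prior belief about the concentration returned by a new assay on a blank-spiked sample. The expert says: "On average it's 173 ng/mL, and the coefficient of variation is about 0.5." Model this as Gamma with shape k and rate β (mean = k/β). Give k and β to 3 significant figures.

For Gamma(k, rate β): mean = k/β, variance = k/β², so CV = 1/√k.
CV = 0.5, hence k = 1/CV² = 4.
Then β = k/mean = 4/173 = 0.0231.

k ≈ 4, β ≈ 0.0231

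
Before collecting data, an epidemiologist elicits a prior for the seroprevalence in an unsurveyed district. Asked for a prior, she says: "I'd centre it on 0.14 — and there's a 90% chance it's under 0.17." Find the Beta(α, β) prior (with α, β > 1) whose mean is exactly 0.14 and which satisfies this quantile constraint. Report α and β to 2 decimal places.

With mean 0.14 fixed, write α = 0.14s, β = 0.86s where s = α+β.
Need P(θ < 0.17) = 0.9 under Beta(0.14s, 0.86s). Normal approximation: (q−m)/√(m(1−m)/s) ≈ z_{0.9} = 1.28, so s ≈ 0.14·0.86·(1.28)²/(0.17−0.14)² = 219.7.
At s = 219.7: P(θ<0.17) ≈ 0.896. Adjusting to match 0.9 gives s ≈ 228.39.
So α = 0.14·228.39 ≈ 31.98, β = 0.86·228.39 ≈ 196.42.

α ≈ 31.98, β ≈ 196.42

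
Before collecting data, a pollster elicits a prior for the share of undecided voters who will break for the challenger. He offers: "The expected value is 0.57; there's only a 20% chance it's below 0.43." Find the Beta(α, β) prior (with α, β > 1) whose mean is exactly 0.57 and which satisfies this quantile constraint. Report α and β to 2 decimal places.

α ≈ 5.01, β ≈ 3.78

With mean 0.57 fixed, write α = 0.57s, β = 0.43s where s = α+β.
Need P(θ < 0.43) = 0.2 under Beta(0.57s, 0.43s). Normal approximation: (q−m)/√(m(1−m)/s) ≈ z_{0.2} = -0.842, so s ≈ 0.57·0.43·(-0.842)²/(0.43−0.57)² = 8.9.
At s = 8.9: P(θ<0.43) ≈ 0.199. Adjusting to match 0.2 gives s ≈ 8.79.
So α = 0.57·8.79 ≈ 5.01, β = 0.43·8.79 ≈ 3.78.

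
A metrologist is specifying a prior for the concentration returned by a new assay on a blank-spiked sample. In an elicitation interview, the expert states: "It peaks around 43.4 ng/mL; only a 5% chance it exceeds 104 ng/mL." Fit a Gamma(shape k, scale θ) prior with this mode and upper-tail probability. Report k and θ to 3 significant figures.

k ≈ 4.57, θ ≈ 12.1

Gamma(k,θ) with k>1 has mode (k−1)θ, so θ = 43.4/(k−1).
Need P(X < 104) = 0.95 with θ tied to k this way. Start at k = 2, θ = 43.4: P(X<104) ≈ 0.691.
Too low — raise k to concentrate. Iterating converges to k ≈ 4.57.
Then θ = 43.4/(4.57−1) ≈ 12.1.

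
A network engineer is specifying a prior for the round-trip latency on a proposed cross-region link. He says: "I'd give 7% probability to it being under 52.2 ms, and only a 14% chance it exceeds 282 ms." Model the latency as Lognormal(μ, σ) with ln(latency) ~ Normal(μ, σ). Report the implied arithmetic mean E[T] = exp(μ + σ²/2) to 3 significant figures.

E[T] ≈ 172 ms

If T ~ Lognormal(μ,σ) then ln T ~ Normal(μ,σ), so the p-quantile of ln T is μ + z_p·σ.
ln(52.2) = 3.955 and ln(282) = 5.642; z_{0.07} = -1.476, z_{0.86} = 1.08.
σ = (5.642 − 3.955)/(1.08 − (-1.476)) = 0.660.
μ = 3.955 − (-1.476)·0.660 = 4.929.
E[T] = exp(μ + σ²/2) = exp(4.929 + 0.2177) = 172 ms.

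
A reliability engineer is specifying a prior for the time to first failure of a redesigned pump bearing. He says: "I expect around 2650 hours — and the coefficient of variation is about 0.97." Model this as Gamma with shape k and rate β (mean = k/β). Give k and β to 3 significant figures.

k ≈ 1.06, β ≈ 0.000401

For Gamma(k, rate β): mean = k/β, variance = k/β², so CV = 1/√k.
CV = 0.97, hence k = 1/CV² = 1.06.
Then β = k/mean = 1.06/2650 = 0.000401.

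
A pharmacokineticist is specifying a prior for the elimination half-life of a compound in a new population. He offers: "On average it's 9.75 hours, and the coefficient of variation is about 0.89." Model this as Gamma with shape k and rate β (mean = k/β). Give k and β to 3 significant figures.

k ≈ 1.26, β ≈ 0.129

For Gamma(k, rate β): mean = k/β, variance = k/β², so CV = 1/√k.
CV = 0.89, hence k = 1/CV² = 1.26.
Then β = k/mean = 1.26/9.75 = 0.129.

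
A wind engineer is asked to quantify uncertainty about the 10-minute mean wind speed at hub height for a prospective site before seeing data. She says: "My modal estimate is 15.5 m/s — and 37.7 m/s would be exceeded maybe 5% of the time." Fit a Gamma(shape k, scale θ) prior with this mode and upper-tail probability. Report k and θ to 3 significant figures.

k ≈ 4.45, θ ≈ 4.5

Gamma(k,θ) with k>1 has mode (k−1)θ, so θ = 15.5/(k−1).
Need P(X < 37.7) = 0.95 with θ tied to k this way. Start at k = 2, θ = 15.5: P(X<37.7) ≈ 0.699.
Too low — raise k to concentrate. Iterating converges to k ≈ 4.45.
Then θ = 15.5/(4.45−1) ≈ 4.5.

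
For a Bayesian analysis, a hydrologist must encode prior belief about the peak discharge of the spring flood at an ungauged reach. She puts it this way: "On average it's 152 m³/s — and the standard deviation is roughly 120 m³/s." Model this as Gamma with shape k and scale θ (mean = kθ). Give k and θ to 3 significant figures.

For Gamma(k, scale θ): mean = kθ, variance = kθ², so CV = 1/√k.
CV = SD/mean = 120/152 = 0.7895, hence k = 1/CV² = 1.6.
Then θ = mean/k = 152/1.6 = 94.7.

k ≈ 1.6, θ ≈ 94.7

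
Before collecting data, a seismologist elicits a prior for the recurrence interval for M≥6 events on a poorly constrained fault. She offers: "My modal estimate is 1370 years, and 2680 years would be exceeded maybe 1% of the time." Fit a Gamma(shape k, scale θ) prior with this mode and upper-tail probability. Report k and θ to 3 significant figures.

k ≈ 12, θ ≈ 125

Gamma(k,θ) with k>1 has mode (k−1)θ, so θ = 1370/(k−1).
Need P(X < 2680) = 0.99 with θ tied to k this way. Start at k = 2, θ = 1370: P(X<2680) ≈ 0.582.
Too low — raise k to concentrate. Iterating converges to k ≈ 12.
Then θ = 1370/(12−1) ≈ 125.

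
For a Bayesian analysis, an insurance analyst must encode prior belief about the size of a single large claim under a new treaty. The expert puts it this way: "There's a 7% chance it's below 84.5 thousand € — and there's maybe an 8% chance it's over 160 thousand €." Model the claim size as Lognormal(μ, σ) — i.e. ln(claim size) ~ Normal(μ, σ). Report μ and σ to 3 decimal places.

If T ~ Lognormal(μ,σ) then ln T ~ Normal(μ,σ), so the p-quantile of ln T is μ + z_p·σ.
ln(84.5) = 4.437 and ln(160) = 5.075; z_{0.07} = -1.476, z_{0.92} = 1.405.
σ = (5.075 − 4.437)/(1.405 − (-1.476)) = 0.222.
μ = 4.437 − (-1.476)·0.222 = 4.764.

μ ≈ 4.764, σ ≈ 0.222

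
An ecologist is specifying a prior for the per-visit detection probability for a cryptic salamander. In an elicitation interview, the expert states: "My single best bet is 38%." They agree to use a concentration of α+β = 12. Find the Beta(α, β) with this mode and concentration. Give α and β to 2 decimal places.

For α,β > 1 the Beta mode is (α−1)/(α+β−2). With α+β = 12, the mode is (α−1)/10.
Set (α−1)/10 = 0.38 → α = 1 + 0.38·10 = 4.80.
β = 12 − α = 7.20.

α = 4.80, β = 7.20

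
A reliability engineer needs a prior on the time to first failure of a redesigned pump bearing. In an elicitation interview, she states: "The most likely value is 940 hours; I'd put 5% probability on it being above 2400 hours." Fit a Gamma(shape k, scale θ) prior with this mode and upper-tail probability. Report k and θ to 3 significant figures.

k ≈ 4.08, θ ≈ 305

Gamma(k,θ) with k>1 has mode (k−1)θ, so θ = 940/(k−1).
Need P(X < 2400) = 0.95 with θ tied to k this way. Start at k = 2, θ = 940: P(X<2400) ≈ 0.723.
Too low — raise k to concentrate. Iterating converges to k ≈ 4.08.
Then θ = 940/(4.08−1) ≈ 305.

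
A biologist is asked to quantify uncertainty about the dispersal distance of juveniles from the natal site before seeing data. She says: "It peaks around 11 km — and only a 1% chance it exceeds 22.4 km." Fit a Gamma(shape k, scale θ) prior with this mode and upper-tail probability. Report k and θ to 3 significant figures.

Gamma(k,θ) with k>1 has mode (k−1)θ, so θ = 11/(k−1).
Need P(X < 22.4) = 0.99 with θ tied to k this way. Start at k = 2, θ = 11: P(X<22.4) ≈ 0.604.
Too low — raise k to concentrate. Iterating converges to k ≈ 10.7.
Then θ = 11/(10.7−1) ≈ 1.14.

k ≈ 10.7, θ ≈ 1.14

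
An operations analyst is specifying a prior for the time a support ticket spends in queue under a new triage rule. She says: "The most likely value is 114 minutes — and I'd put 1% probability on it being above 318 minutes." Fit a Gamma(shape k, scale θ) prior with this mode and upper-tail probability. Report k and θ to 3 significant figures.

k ≈ 5.35, θ ≈ 26.2

Gamma(k,θ) with k>1 has mode (k−1)θ, so θ = 114/(k−1).
Need P(X < 318) = 0.99 with θ tied to k this way. Start at k = 2, θ = 114: P(X<318) ≈ 0.767.
Too low — raise k to concentrate. Iterating converges to k ≈ 5.35.
Then θ = 114/(5.35−1) ≈ 26.2.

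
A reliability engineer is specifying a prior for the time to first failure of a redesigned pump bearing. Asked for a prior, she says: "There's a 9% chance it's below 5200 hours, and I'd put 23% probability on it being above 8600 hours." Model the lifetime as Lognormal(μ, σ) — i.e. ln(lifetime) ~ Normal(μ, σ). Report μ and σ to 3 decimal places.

If T ~ Lognormal(μ,σ) then ln T ~ Normal(μ,σ), so the p-quantile of ln T is μ + z_p·σ.
ln(5200) = 8.556 and ln(8600) = 9.06; z_{0.09} = -1.341, z_{0.77} = 0.7388.
σ = (9.06 − 8.556)/(0.7388 − (-1.341)) = 0.242.
μ = 8.556 − (-1.341)·0.242 = 8.881.

μ ≈ 8.881, σ ≈ 0.242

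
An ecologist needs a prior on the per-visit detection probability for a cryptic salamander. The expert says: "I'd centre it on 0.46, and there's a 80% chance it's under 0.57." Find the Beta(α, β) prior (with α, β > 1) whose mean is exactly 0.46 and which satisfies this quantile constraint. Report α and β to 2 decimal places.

With mean 0.46 fixed, write α = 0.46s, β = 0.54s where s = α+β.
Need P(θ < 0.57) = 0.8 under Beta(0.46s, 0.54s). Normal approximation: (q−m)/√(m(1−m)/s) ≈ z_{0.8} = 0.842, so s ≈ 0.46·0.54·(0.842)²/(0.57−0.46)² = 14.5.
At s = 14.5: P(θ<0.57) ≈ 0.800. Adjusting to match 0.8 gives s ≈ 14.54.
So α = 0.46·14.54 ≈ 6.69, β = 0.54·14.54 ≈ 7.85.

α ≈ 6.69, β ≈ 7.85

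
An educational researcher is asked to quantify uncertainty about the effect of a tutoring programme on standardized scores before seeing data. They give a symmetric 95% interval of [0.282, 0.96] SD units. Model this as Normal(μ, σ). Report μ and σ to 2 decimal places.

μ = 0.62, σ = 0.17

A symmetric 95% interval runs μ ± z·σ with z = 1.96.
Half-width = 0.339, so σ = 0.339/1.96 = 0.17.
μ is the interval midpoint, 0.62.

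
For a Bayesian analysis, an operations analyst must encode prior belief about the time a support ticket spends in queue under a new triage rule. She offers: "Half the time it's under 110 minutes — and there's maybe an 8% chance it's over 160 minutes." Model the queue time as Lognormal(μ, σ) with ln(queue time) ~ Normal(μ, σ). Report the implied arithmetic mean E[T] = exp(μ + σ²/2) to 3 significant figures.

E[T] ≈ 114 minutes

If T ~ Lognormal(μ,σ) then ln T ~ Normal(μ,σ), so the p-quantile of ln T is μ + z_p·σ.
ln(110) = 4.7 and ln(160) = 5.075; z_{0.5} = 0, z_{0.92} = 1.405.
σ = (5.075 − 4.7)/(1.405 − (0)) = 0.267.
μ = 4.7 − (0)·0.267 = 4.700.
E[T] = exp(μ + σ²/2) = exp(4.700 + 0.0356) = 114 minutes.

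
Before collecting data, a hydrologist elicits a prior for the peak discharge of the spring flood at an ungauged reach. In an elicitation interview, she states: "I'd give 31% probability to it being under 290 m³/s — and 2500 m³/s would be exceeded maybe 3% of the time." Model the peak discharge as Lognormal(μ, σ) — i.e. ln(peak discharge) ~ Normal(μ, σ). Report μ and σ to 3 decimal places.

If T ~ Lognormal(μ,σ) then ln T ~ Normal(μ,σ), so the p-quantile of ln T is μ + z_p·σ.
ln(290) = 5.67 and ln(2500) = 7.824; z_{0.31} = -0.4959, z_{0.97} = 1.881.
σ = (7.824 − 5.67)/(1.881 − (-0.4959)) = 0.906.
μ = 5.67 − (-0.4959)·0.906 = 6.119.

μ ≈ 6.119, σ ≈ 0.906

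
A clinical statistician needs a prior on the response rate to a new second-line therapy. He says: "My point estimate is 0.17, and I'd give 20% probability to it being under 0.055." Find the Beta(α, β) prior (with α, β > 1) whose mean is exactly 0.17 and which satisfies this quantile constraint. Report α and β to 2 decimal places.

α ≈ 1.24, β ≈ 6.03

With mean 0.17 fixed, write α = 0.17s, β = 0.83s where s = α+β.
Need P(θ < 0.055) = 0.2 under Beta(0.17s, 0.83s). Normal approximation: (q−m)/√(m(1−m)/s) ≈ z_{0.2} = -0.842, so s ≈ 0.17·0.83·(-0.842)²/(0.055−0.17)² = 7.6.
At s = 7.6: P(θ<0.055) ≈ 0.193. Adjusting to match 0.2 gives s ≈ 7.27.
So α = 0.17·7.27 ≈ 1.24, β = 0.83·7.27 ≈ 6.03.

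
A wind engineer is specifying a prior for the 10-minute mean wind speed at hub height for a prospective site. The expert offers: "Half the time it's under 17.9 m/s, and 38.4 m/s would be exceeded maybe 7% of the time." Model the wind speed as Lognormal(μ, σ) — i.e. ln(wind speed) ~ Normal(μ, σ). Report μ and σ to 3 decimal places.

μ ≈ 2.885, σ ≈ 0.517

If T ~ Lognormal(μ,σ) then ln T ~ Normal(μ,σ), so the p-quantile of ln T is μ + z_p·σ.
ln(17.9) = 2.885 and ln(38.4) = 3.648; z_{0.5} = 0, z_{0.93} = 1.476.
σ = (3.648 − 2.885)/(1.476 − (0)) = 0.517.
μ = 2.885 − (0)·0.517 = 2.885.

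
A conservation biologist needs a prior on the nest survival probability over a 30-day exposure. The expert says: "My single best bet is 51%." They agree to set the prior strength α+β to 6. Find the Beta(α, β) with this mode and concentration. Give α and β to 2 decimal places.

For α,β > 1 the Beta mode is (α−1)/(α+β−2). With α+β = 6, the mode is (α−1)/4.
Set (α−1)/4 = 0.51 → α = 1 + 0.51·4 = 3.04.
β = 6 − α = 2.96.

α = 3.04, β = 2.96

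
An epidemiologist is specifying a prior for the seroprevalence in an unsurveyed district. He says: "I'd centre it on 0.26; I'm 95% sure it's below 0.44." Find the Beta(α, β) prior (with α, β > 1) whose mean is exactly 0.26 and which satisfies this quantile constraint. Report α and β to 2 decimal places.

α ≈ 4.69, β ≈ 13.35

With mean 0.26 fixed, write α = 0.26s, β = 0.74s where s = α+β.
Need P(θ < 0.44) = 0.95 under Beta(0.26s, 0.74s). Normal approximation: (q−m)/√(m(1−m)/s) ≈ z_{0.95} = 1.64, so s ≈ 0.26·0.74·(1.64)²/(0.44−0.26)² = 16.1.
At s = 16.1: P(θ<0.44) ≈ 0.941. Adjusting to match 0.95 gives s ≈ 18.04.
So α = 0.26·18.04 ≈ 4.69, β = 0.74·18.04 ≈ 13.35.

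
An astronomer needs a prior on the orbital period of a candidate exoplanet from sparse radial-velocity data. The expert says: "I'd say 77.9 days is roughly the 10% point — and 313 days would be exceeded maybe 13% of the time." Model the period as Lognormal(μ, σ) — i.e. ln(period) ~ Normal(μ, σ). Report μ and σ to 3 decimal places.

If T ~ Lognormal(μ,σ) then ln T ~ Normal(μ,σ), so the p-quantile of ln T is μ + z_p·σ.
ln(77.9) = 4.355 and ln(313) = 5.746; z_{0.1} = -1.282, z_{0.87} = 1.126.
σ = (5.746 − 4.355)/(1.126 − (-1.282)) = 0.578.
μ = 4.355 − (-1.282)·0.578 = 5.096.

μ ≈ 5.096, σ ≈ 0.578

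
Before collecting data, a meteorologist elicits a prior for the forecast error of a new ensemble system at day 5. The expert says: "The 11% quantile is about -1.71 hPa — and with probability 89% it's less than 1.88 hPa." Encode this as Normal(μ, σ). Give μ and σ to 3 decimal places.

For Normal(μ,σ), the p-quantile is μ + z_p·σ. Here z_{0.11} = -1.227, z_{0.89} = 1.227.
So -1.71 = μ − 1.227σ and 1.88 = μ + 1.227σ.
Subtracting: σ = (1.88 − -1.71)/(1.227 − (-1.227)) = 1.463.
Then μ = -1.71 − (-1.227)·1.463 = 0.085.

μ = 0.085, σ = 1.463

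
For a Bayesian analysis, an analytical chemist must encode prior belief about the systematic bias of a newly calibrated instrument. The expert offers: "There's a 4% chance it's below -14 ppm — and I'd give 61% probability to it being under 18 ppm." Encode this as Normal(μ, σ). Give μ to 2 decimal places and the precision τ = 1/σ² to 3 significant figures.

μ = 13.60, τ = 0.00402

The p-quantile of Normal(μ,σ) is μ + z_p·σ, with z_{0.04} = -1.751 and z_{0.61} = 0.2793.
Eliminate σ: μ = (z₂·x₁ − z₁·x₂)/(z₂ − z₁) = (0.2793·-14 − (-1.751)·18)/2.03 = 13.60.
Then σ = (x₂ − x₁)/(z₂ − z₁) = (18 − -14)/2.03 = 15.76.
Precision τ = 1/σ² = 1/15.76² = 0.00402.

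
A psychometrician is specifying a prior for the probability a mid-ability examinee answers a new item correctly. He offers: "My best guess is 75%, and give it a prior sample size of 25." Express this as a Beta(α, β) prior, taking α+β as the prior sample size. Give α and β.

α = 18.75, β = 6.25

Under the effective-sample-size interpretation, Beta(α, β) has prior mean α/(α+β) and prior sample size α+β.
So α+β = 25 and α/(α+β) = 0.75, giving α = 0.75·25 = 18.75 and β = 25 − 18.75 = 6.25.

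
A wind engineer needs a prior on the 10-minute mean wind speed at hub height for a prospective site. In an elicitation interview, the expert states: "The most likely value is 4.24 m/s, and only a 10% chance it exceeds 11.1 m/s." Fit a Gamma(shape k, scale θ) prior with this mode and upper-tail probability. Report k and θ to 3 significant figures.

Gamma(k,θ) with k>1 has mode (k−1)θ, so θ = 4.24/(k−1).
Need P(X < 11.1) = 0.9 with θ tied to k this way. Start at k = 2, θ = 4.24: P(X<11.1) ≈ 0.736.
Too low — raise k to concentrate. Iterating converges to k ≈ 3.07.
Then θ = 4.24/(3.07−1) ≈ 2.05.

k ≈ 3.07, θ ≈ 2.05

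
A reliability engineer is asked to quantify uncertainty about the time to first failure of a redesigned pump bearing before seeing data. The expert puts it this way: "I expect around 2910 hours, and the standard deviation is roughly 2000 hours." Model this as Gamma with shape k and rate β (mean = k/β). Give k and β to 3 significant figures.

k ≈ 2.12, β ≈ 0.000728

For Gamma(k, rate β): mean = k/β, variance = k/β², so CV = 1/√k.
CV = SD/mean = 2000/2910 = 0.6873, hence k = 1/CV² = 2.12.
Then β = k/mean = 2.12/2910 = 0.000728.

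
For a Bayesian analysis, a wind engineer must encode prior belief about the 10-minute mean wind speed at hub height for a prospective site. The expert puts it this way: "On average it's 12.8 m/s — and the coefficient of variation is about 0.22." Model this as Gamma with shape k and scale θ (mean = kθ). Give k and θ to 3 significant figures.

For Gamma(k, scale θ): mean = kθ, variance = kθ², so CV = 1/√k.
CV = 0.22, hence k = 1/CV² = 20.7.
Then θ = mean/k = 12.8/20.7 = 0.62.

k ≈ 20.7, θ ≈ 0.62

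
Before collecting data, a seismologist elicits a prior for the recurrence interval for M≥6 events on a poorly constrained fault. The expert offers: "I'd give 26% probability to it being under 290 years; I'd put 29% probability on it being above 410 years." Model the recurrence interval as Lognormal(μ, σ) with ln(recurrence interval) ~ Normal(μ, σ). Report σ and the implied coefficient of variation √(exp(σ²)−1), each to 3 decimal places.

If T ~ Lognormal(μ,σ) then ln T ~ Normal(μ,σ), so the p-quantile of ln T is μ + z_p·σ.
ln(290) = 5.67 and ln(410) = 6.016; z_{0.26} = -0.6433, z_{0.71} = 0.5534.
σ = (6.016 − 5.67)/(0.5534 − (-0.6433)) = 0.289.
μ = 5.67 − (-0.6433)·0.289 = 5.856.
CV = √(exp(σ²)−1) = √(exp(0.0837)−1) = 0.296.

σ ≈ 0.289, CV ≈ 0.296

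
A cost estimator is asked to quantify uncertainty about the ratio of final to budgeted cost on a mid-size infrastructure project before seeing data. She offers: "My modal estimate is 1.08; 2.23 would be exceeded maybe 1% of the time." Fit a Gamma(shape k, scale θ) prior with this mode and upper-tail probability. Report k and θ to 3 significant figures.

Gamma(k,θ) with k>1 has mode (k−1)θ, so θ = 1.08/(k−1).
Need P(X < 2.23) = 0.99 with θ tied to k this way. Start at k = 2, θ = 1.08: P(X<2.23) ≈ 0.611.
Too low — raise k to concentrate. Iterating converges to k ≈ 10.3.
Then θ = 1.08/(10.3−1) ≈ 0.116.

k ≈ 10.3, θ ≈ 0.116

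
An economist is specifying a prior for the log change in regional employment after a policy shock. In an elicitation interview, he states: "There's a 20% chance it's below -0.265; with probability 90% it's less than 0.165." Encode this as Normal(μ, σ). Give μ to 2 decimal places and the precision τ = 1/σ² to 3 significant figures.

The p-quantile of Normal(μ,σ) is μ + z_p·σ, with z_{0.2} = -0.8416 and z_{0.9} = 1.282.
Eliminate σ: μ = (z₂·x₁ − z₁·x₂)/(z₂ − z₁) = (1.282·-0.265 − (-0.8416)·0.165)/2.123 = -0.09.
Then σ = (x₂ − x₁)/(z₂ − z₁) = (0.165 − -0.265)/2.123 = 0.20.
Precision τ = 1/σ² = 1/0.2025² = 24.4.

μ = -0.09, τ = 24.4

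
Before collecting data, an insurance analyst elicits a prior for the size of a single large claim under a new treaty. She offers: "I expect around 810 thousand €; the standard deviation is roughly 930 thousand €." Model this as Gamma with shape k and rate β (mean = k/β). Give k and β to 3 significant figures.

For Gamma(k, rate β): mean = k/β, variance = k/β², so CV = 1/√k.
CV = SD/mean = 930/810 = 1.148, hence k = 1/CV² = 0.759.
Then β = k/mean = 0.759/810 = 0.000937.

k ≈ 0.759, β ≈ 0.000937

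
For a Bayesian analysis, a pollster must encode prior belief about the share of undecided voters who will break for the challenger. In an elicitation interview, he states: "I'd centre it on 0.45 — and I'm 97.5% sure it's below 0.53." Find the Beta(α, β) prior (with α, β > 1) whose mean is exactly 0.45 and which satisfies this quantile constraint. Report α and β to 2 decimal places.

With mean 0.45 fixed, write α = 0.45s, β = 0.55s where s = α+β.
Need P(θ < 0.53) = 0.975 under Beta(0.45s, 0.55s). Normal approximation: (q−m)/√(m(1−m)/s) ≈ z_{0.975} = 1.96, so s ≈ 0.45·0.55·(1.96)²/(0.53−0.45)² = 148.6.
At s = 148.6: P(θ<0.53) ≈ 0.975. Adjusting to match 0.975 gives s ≈ 149.50.
So α = 0.45·149.50 ≈ 67.28, β = 0.55·149.50 ≈ 82.23.

α ≈ 67.28, β ≈ 82.23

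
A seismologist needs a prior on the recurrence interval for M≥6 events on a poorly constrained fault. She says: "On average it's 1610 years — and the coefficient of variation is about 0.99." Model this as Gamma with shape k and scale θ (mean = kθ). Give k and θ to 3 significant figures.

k ≈ 1.02, θ ≈ 1580

For Gamma(k, scale θ): mean = kθ, variance = kθ², so CV = 1/√k.
CV = 0.99, hence k = 1/CV² = 1.02.
Then θ = mean/k = 1610/1.02 = 1580.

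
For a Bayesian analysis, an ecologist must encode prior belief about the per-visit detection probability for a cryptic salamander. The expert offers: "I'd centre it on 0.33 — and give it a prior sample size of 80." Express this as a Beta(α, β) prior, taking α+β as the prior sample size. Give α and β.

α = 26.4, β = 53.6

Under the effective-sample-size interpretation, Beta(α, β) has prior mean α/(α+β) and prior sample size α+β.
So α+β = 80 and α/(α+β) = 0.33, giving α = 0.33·80 = 26.4 and β = 80 − 26.4 = 53.6.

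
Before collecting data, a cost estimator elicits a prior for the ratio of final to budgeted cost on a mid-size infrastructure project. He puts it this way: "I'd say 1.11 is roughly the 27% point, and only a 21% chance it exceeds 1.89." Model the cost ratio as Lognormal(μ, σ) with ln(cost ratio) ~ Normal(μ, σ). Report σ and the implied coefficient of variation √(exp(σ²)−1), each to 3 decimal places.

If T ~ Lognormal(μ,σ) then ln T ~ Normal(μ,σ), so the p-quantile of ln T is μ + z_p·σ.
ln(1.11) = 0.1044 and ln(1.89) = 0.6366; z_{0.27} = -0.6128, z_{0.79} = 0.8064.
σ = (0.6366 − 0.1044)/(0.8064 − (-0.6128)) = 0.375.
μ = 0.1044 − (-0.6128)·0.375 = 0.334.
CV = √(exp(σ²)−1) = √(exp(0.1406)−1) = 0.389.

σ ≈ 0.375, CV ≈ 0.389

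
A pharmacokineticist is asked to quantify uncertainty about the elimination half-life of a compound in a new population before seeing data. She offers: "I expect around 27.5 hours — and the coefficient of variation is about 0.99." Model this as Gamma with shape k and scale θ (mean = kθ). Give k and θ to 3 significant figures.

For Gamma(k, scale θ): mean = kθ, variance = kθ², so CV = 1/√k.
CV = 0.99, hence k = 1/CV² = 1.02.
Then θ = mean/k = 27.5/1.02 = 27.

k ≈ 1.02, θ ≈ 27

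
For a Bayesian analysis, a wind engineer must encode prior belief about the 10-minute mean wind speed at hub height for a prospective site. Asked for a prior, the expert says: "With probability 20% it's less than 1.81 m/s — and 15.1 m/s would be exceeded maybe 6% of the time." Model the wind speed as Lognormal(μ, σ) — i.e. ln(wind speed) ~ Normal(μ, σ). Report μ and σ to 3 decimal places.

If T ~ Lognormal(μ,σ) then ln T ~ Normal(μ,σ), so the p-quantile of ln T is μ + z_p·σ.
ln(1.81) = 0.5933 and ln(15.1) = 2.715; z_{0.2} = -0.8416, z_{0.94} = 1.555.
σ = (2.715 − 0.5933)/(1.555 − (-0.8416)) = 0.885.
μ = 0.5933 − (-0.8416)·0.885 = 1.338.

μ ≈ 1.338, σ ≈ 0.885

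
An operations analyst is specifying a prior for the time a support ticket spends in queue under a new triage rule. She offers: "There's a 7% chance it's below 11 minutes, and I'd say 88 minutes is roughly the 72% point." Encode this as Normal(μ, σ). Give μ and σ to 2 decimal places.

μ = 66.20, σ = 37.40

For Normal(μ,σ), the p-quantile is μ + z_p·σ. Here z_{0.07} = -1.476, z_{0.72} = 0.5828.
So 11 = μ − 1.476σ and 88 = μ + 0.5828σ.
Subtracting: σ = (88 − 11)/(0.5828 − (-1.476)) = 37.40.
Then μ = 11 − (-1.476)·37.40 = 66.20.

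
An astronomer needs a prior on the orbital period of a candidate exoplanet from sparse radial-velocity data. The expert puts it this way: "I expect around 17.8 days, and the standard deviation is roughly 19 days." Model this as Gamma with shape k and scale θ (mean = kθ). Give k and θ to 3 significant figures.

k ≈ 0.878, θ ≈ 20.3

For Gamma(k, scale θ): mean = kθ, variance = kθ², so CV = 1/√k.
CV = SD/mean = 19/17.8 = 1.067, hence k = 1/CV² = 0.878.
Then θ = mean/k = 17.8/0.878 = 20.3.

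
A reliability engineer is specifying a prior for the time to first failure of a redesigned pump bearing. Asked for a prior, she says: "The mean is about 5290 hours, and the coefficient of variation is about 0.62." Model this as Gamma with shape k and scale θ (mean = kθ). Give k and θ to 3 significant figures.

k ≈ 2.6, θ ≈ 2030

For Gamma(k, scale θ): mean = kθ, variance = kθ², so CV = 1/√k.
CV = 0.62, hence k = 1/CV² = 2.6.
Then θ = mean/k = 5290/2.6 = 2030.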